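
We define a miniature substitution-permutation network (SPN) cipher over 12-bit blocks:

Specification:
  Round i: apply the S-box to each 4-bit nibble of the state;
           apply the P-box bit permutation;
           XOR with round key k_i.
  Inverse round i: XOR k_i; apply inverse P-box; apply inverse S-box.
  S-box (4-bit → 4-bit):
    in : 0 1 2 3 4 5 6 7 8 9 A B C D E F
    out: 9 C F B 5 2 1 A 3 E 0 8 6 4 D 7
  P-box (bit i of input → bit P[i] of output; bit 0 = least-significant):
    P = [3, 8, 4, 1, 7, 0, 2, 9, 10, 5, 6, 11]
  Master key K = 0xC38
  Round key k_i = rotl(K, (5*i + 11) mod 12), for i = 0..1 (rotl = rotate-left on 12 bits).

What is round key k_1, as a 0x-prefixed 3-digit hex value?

K = 0xC38
k_0 = rotl(K, (5*0+11) mod 12) = rotl(K, 11) = 0x61C
k_1 = rotl(K, (5*1+11) mod 12) = rotl(K, 4) = 0x38C

0x38C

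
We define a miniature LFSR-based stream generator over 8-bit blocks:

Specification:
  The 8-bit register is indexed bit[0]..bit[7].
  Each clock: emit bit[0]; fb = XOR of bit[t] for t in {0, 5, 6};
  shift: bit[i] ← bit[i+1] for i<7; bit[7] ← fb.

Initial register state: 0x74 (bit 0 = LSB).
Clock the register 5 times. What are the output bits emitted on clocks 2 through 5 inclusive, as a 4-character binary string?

0101

reg_0 = 0x74
clock 1: out=0, reg = 0x3A
clock 2: out=0, reg = 0x9D
clock 3: out=1, reg = 0xCE
clock 4: out=0, reg = 0xE7
clock 5: out=1, reg = 0xF3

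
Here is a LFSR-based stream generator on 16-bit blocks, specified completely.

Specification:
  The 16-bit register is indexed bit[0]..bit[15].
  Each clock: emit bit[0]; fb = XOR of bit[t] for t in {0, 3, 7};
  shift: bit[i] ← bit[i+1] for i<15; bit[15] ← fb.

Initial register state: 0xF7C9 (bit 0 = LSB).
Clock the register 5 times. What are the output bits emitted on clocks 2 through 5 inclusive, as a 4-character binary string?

reg_0 = 0xF7C9
clock 1: out=1, reg = 0xFBE4
clock 2: out=0, reg = 0xFDF2
clock 3: out=0, reg = 0xFEF9
clock 4: out=1, reg = 0xFF7C
clock 5: out=0, reg = 0xFFBE

0010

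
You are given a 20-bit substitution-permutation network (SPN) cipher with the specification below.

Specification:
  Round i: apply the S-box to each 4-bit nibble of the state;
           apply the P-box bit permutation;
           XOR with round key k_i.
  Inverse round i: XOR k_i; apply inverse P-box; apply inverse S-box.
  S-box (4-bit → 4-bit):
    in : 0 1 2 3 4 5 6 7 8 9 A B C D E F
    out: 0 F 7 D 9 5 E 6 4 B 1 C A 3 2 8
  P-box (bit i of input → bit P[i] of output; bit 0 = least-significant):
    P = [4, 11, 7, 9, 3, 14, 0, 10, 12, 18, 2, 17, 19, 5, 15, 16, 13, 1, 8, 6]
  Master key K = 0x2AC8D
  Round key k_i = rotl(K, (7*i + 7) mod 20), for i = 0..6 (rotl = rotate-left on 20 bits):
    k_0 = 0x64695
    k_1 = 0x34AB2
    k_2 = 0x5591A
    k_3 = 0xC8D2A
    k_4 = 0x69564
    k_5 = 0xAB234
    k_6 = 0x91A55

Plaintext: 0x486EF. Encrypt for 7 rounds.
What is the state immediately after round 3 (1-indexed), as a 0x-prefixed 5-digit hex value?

0xCB961

s_0 = plaintext = 0x486EF
s_1 = Round(s_0, k_0) = 0x0A4D1
s_2 = Round(s_1, k_1) = 0x9102A
s_3 = Round(s_2, k_2) = 0xCB961
s_4 = Round(s_3, k_3) = 0xB53F9
s_5 = Round(s_4, k_4) = 0xC0A30
s_6 = Round(s_5, k_5) = 0xAA67F
s_7 = Round(s_6, k_6) = 0x77850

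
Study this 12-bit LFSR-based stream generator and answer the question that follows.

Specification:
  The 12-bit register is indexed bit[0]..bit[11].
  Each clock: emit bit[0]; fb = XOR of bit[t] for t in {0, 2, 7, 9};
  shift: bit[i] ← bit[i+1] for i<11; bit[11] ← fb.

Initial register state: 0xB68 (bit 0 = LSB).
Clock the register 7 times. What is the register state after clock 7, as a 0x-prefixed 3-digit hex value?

reg_0 = 0xB68
clock 1: out=0, reg = 0xDB4
clock 2: out=0, reg = 0x6DA
clock 3: out=0, reg = 0x36D
clock 4: out=1, reg = 0x9B6
clock 5: out=0, reg = 0x4DB
clock 6: out=1, reg = 0x26D
clock 7: out=1, reg = 0x936

0x936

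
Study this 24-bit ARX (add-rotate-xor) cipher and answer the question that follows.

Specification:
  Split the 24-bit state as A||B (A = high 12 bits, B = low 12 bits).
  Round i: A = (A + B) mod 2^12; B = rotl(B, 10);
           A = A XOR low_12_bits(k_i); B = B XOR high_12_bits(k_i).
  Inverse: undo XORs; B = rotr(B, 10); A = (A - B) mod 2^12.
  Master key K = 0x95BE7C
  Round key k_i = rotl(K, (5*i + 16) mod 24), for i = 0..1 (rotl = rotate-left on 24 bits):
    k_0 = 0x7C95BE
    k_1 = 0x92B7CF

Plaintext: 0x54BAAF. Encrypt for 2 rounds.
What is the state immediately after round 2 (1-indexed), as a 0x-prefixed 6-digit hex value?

0x469373

s_0 = plaintext = 0x54BAAF
s_1 = Round(s_0, k_0) = 0xA44962
s_2 = Round(s_1, k_1) = 0x469373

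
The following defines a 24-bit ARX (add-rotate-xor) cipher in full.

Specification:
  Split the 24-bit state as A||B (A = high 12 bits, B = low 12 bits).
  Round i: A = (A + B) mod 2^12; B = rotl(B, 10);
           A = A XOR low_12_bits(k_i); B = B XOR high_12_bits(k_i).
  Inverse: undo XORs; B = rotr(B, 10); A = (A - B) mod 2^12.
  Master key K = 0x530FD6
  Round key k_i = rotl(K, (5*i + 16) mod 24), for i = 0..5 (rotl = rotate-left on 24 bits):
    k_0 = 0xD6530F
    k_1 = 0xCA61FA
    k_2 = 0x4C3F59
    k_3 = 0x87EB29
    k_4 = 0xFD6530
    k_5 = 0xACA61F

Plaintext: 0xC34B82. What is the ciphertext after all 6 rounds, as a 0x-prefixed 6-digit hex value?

0x6E8B12

s_0 = plaintext = 0xC34B82
s_1 = Round(s_0, k_0) = 0x4B9785
s_2 = Round(s_1, k_1) = 0xDC4947
s_3 = Round(s_2, k_2) = 0x852A92
s_4 = Round(s_3, k_3) = 0x9CD2DA
s_5 = Round(s_4, k_4) = 0x997760
s_6 = Round(s_5, k_5) = 0x6E8B12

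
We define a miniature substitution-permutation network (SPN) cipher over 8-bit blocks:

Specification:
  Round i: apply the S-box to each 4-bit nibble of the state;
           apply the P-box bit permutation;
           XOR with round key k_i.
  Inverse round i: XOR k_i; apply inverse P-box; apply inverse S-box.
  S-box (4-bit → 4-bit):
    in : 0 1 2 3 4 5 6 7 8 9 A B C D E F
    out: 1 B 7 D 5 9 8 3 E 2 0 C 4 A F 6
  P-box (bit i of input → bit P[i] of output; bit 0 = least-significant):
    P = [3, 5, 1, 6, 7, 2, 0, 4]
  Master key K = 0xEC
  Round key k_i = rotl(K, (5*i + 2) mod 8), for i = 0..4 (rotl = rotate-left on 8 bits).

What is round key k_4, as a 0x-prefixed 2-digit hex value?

0x3B

K = 0xEC
k_0 = rotl(K, (5*0+2) mod 8) = rotl(K, 2) = 0xB3
k_1 = rotl(K, (5*1+2) mod 8) = rotl(K, 7) = 0x76
k_2 = rotl(K, (5*2+2) mod 8) = rotl(K, 4) = 0xCE
k_3 = rotl(K, (5*3+2) mod 8) = rotl(K, 1) = 0xD9
k_4 = rotl(K, (5*4+2) mod 8) = rotl(K, 6) = 0x3B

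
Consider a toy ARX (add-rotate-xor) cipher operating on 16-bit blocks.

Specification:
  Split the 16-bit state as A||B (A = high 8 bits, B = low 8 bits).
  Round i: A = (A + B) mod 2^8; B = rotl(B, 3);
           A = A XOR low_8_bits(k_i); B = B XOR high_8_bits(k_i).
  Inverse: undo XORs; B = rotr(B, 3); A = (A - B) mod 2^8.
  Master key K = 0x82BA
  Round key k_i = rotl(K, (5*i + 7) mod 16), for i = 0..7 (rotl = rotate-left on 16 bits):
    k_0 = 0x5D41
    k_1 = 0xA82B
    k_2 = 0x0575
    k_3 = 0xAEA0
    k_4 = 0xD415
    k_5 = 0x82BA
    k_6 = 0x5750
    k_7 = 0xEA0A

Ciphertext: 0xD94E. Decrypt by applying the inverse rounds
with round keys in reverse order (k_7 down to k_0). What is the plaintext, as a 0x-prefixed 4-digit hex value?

0xAD76

s_0 = ciphertext = 0xD94E
s_1 = InvRound(s_0, k_7) = 0x3F94
s_2 = InvRound(s_1, k_6) = 0xF778
s_3 = InvRound(s_2, k_5) = 0xEE5F
s_4 = InvRound(s_3, k_4) = 0x8A71
s_5 = InvRound(s_4, k_3) = 0x2FFB
s_6 = InvRound(s_5, k_2) = 0x7BDF
s_7 = InvRound(s_6, k_1) = 0x62EE
s_8 = InvRound(s_7, k_0) = 0xAD76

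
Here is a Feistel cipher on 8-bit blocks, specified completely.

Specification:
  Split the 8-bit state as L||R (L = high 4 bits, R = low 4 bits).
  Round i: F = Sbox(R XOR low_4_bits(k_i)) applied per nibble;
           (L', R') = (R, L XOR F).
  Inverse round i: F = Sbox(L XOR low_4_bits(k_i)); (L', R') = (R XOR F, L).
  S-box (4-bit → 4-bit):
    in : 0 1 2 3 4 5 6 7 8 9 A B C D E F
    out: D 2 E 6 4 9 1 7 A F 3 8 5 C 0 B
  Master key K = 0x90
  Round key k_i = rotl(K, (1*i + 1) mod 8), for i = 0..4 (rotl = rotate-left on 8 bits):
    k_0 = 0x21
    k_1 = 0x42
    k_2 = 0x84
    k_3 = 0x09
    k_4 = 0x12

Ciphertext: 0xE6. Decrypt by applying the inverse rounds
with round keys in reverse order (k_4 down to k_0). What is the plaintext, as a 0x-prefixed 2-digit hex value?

s_0 = ciphertext = 0xE6
s_1 = InvRound(s_0, k_4) = 0x3E
s_2 = InvRound(s_1, k_3) = 0xD3
s_3 = InvRound(s_2, k_2) = 0xCD
s_4 = InvRound(s_3, k_1) = 0xDC
s_5 = InvRound(s_4, k_0) = 0x9D

0x9D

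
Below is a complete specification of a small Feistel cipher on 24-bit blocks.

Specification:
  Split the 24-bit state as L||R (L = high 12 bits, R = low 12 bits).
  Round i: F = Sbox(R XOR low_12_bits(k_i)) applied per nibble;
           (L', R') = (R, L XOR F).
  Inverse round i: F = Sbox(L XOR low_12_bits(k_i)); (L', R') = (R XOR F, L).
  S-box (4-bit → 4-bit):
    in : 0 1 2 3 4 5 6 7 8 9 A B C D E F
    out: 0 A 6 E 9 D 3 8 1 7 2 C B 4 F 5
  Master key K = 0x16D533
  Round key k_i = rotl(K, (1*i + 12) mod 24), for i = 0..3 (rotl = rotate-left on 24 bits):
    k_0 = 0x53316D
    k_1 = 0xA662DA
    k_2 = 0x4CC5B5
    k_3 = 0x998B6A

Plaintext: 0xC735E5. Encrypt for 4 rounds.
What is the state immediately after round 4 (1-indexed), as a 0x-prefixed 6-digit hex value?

s_0 = plaintext = 0xC735E5
s_1 = Round(s_0, k_0) = 0x5E5562
s_2 = Round(s_1, k_1) = 0x562D24
s_3 = Round(s_2, k_2) = 0xD24418
s_4 = Round(s_3, k_3) = 0x4188A2

0x4188A2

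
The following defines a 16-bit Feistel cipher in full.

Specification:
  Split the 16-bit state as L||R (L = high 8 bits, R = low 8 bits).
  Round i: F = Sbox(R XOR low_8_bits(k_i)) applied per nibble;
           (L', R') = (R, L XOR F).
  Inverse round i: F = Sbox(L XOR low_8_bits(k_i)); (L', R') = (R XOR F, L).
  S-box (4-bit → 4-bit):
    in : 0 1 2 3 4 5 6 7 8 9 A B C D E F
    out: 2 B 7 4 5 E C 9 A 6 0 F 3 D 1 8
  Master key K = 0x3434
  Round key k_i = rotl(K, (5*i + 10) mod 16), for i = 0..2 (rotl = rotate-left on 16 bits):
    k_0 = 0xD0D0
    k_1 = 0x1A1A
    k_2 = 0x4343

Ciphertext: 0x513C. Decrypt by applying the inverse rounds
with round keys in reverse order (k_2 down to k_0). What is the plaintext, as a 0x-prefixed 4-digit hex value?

s_0 = ciphertext = 0x513C
s_1 = InvRound(s_0, k_2) = 0x8B51
s_2 = InvRound(s_1, k_1) = 0x3A8B
s_3 = InvRound(s_2, k_0) = 0x9B3A

0x9B3A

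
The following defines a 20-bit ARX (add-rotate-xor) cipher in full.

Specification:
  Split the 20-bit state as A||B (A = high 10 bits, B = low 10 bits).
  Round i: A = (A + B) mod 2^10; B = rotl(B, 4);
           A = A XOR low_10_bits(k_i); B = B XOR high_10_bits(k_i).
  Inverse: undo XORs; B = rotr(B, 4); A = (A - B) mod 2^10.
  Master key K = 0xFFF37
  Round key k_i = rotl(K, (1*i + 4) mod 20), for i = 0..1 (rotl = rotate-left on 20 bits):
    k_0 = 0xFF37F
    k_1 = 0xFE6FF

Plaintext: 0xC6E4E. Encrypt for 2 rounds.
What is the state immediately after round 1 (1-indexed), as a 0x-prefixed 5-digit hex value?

s_0 = plaintext = 0xC6E4E
s_1 = Round(s_0, k_0) = 0x85B15
s_2 = Round(s_1, k_1) = 0xF52A5

0x85B15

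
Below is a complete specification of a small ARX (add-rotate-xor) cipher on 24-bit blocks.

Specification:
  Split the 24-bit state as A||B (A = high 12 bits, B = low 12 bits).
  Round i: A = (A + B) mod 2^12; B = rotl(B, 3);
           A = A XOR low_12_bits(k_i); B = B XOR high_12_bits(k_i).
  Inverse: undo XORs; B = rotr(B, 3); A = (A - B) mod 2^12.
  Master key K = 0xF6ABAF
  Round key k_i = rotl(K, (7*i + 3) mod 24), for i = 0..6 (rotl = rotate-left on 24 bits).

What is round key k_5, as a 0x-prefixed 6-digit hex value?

0xEBFDAA

K = 0xF6ABAF
k_0 = rotl(K, (7*0+3) mod 24) = rotl(K, 3) = 0xB55D7F
k_1 = rotl(K, (7*1+3) mod 24) = rotl(K, 10) = 0xAEBFDA
k_2 = rotl(K, (7*2+3) mod 24) = rotl(K, 17) = 0x5FED57
k_3 = rotl(K, (7*3+3) mod 24) = rotl(K, 0) = 0xF6ABAF
k_4 = rotl(K, (7*4+3) mod 24) = rotl(K, 7) = 0x55D7FB
k_5 = rotl(K, (7*5+3) mod 24) = rotl(K, 14) = 0xEBFDAA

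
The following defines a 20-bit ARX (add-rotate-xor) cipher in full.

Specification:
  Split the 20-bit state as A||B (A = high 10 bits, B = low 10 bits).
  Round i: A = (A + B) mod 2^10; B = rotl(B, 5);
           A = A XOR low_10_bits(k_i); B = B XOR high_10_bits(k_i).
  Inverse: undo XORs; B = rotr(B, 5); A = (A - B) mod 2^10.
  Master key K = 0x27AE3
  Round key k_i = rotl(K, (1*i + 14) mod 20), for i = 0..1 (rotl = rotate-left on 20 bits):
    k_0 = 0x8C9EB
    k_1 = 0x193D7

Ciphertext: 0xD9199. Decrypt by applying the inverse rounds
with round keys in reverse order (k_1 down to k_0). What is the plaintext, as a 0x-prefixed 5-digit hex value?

0x50FAC

s_0 = ciphertext = 0xD9199
s_1 = InvRound(s_0, k_1) = 0x413AF
s_2 = InvRound(s_1, k_0) = 0x50FAC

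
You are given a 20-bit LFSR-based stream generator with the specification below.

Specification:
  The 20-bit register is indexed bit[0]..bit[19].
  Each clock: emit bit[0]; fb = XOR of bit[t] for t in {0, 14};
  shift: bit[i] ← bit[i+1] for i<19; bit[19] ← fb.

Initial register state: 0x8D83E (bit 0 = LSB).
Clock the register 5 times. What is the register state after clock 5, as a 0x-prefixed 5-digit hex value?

reg_0 = 0x8D83E
clock 1: out=0, reg = 0xC6C1F
clock 2: out=1, reg = 0x6360F
clock 3: out=1, reg = 0xB1B07
clock 4: out=1, reg = 0xD8D83
clock 5: out=1, reg = 0xEC6C1

0xEC6C1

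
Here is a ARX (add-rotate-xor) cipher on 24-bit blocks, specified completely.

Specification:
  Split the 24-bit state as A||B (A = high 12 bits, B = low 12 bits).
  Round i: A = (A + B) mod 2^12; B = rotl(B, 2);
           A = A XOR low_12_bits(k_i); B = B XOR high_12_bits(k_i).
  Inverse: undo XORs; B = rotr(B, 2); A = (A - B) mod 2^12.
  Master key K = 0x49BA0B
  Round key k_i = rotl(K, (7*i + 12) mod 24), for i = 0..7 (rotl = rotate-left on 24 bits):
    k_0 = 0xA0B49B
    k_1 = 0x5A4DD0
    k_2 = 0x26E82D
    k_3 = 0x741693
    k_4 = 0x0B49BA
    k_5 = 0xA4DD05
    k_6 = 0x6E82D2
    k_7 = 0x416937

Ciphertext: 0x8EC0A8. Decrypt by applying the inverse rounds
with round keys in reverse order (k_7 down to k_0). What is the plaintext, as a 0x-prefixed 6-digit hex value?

s_0 = ciphertext = 0x8EC0A8
s_1 = InvRound(s_0, k_7) = 0x8AC92F
s_2 = InvRound(s_1, k_6) = 0xA8DFF1
s_3 = InvRound(s_2, k_5) = 0x61916F
s_4 = InvRound(s_3, k_4) = 0x32DC76
s_5 = InvRound(s_4, k_3) = 0x6F1ECD
s_6 = InvRound(s_5, k_2) = 0xFB4F28
s_7 = InvRound(s_6, k_1) = 0xFC12A3
s_8 = InvRound(s_7, k_0) = 0x93022A

0x93022A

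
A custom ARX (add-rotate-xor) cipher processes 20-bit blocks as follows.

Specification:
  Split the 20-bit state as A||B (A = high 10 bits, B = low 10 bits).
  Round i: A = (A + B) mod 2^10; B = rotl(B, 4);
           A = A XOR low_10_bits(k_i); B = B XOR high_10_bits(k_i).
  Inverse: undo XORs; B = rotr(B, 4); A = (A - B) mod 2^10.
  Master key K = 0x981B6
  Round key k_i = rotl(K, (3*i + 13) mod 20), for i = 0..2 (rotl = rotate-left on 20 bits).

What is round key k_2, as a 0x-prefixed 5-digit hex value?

K = 0x981B6
k_0 = rotl(K, (3*0+13) mod 20) = rotl(K, 13) = 0x6D303
k_1 = rotl(K, (3*1+13) mod 20) = rotl(K, 16) = 0x6981B
k_2 = rotl(K, (3*2+13) mod 20) = rotl(K, 19) = 0x4C0DB

0x4C0DB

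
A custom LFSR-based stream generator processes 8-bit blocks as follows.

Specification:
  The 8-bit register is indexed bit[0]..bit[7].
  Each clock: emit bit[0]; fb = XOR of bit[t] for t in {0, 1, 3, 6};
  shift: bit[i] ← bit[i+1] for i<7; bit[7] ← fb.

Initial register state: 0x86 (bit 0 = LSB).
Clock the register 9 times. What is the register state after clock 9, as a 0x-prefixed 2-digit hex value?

0x2D

reg_0 = 0x86
clock 1: out=0, reg = 0xC3
clock 2: out=1, reg = 0xE1
clock 3: out=1, reg = 0x70
clock 4: out=0, reg = 0xB8
clock 5: out=0, reg = 0xDC
clock 6: out=0, reg = 0x6E
clock 7: out=0, reg = 0xB7
clock 8: out=1, reg = 0x5B
clock 9: out=1, reg = 0x2D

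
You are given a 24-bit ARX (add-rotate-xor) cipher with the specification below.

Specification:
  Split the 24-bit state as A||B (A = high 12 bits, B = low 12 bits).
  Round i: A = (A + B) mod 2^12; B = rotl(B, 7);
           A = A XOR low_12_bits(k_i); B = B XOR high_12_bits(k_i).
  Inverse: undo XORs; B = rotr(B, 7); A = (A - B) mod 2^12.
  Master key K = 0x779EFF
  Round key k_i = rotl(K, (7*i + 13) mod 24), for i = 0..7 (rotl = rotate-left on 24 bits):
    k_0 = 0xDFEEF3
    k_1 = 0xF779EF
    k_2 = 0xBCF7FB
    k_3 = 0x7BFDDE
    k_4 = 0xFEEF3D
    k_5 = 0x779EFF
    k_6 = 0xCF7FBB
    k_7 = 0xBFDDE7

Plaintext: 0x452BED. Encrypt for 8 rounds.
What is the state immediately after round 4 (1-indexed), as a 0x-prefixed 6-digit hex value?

s_0 = plaintext = 0x452BED
s_1 = Round(s_0, k_0) = 0xECCB21
s_2 = Round(s_1, k_1) = 0x002FAE
s_3 = Round(s_2, k_2) = 0x84BCB2
s_4 = Round(s_3, k_3) = 0x923EDA
s_5 = Round(s_4, k_4) = 0x8C0298
s_6 = Round(s_5, k_5) = 0x5A7B6D
s_7 = Round(s_6, k_6) = 0xEAFA2C
s_8 = Round(s_7, k_7) = 0x53CDAC

0x923EDA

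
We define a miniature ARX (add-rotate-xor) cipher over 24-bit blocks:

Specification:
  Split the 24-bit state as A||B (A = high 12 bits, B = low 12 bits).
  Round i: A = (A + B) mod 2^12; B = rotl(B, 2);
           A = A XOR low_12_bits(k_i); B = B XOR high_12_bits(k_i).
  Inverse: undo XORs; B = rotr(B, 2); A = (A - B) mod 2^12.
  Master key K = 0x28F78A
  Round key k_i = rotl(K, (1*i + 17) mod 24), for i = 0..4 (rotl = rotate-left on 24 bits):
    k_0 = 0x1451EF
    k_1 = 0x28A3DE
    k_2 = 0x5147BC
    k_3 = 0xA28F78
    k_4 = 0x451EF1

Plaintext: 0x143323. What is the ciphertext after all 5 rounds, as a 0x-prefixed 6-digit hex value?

0x1FB6E0

s_0 = plaintext = 0x143323
s_1 = Round(s_0, k_0) = 0x589DC9
s_2 = Round(s_1, k_1) = 0x08C5AD
s_3 = Round(s_2, k_2) = 0x1853A1
s_4 = Round(s_3, k_3) = 0xA5E4AC
s_5 = Round(s_4, k_4) = 0x1FB6E0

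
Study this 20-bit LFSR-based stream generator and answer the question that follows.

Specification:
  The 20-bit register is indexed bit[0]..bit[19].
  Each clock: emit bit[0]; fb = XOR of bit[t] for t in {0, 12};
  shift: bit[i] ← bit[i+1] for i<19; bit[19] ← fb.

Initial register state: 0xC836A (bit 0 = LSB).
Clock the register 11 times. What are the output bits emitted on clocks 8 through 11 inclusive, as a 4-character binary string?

0110

reg_0 = 0xC836A
clock 1: out=0, reg = 0x641B5
clock 2: out=1, reg = 0xB20DA
clock 3: out=0, reg = 0x5906D
clock 4: out=1, reg = 0x2C836
clock 5: out=0, reg = 0x1641B
clock 6: out=1, reg = 0x8B20D
clock 7: out=1, reg = 0x45906
clock 8: out=0, reg = 0xA2C83
clock 9: out=1, reg = 0xD1641
clock 10: out=1, reg = 0x68B20
clock 11: out=0, reg = 0x34590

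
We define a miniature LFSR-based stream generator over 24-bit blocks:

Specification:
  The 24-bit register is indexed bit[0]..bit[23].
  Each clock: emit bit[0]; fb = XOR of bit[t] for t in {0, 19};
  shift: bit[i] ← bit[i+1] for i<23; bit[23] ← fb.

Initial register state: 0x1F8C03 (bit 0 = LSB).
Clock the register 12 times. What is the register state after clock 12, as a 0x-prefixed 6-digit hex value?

reg_0 = 0x1F8C03
clock 1: out=1, reg = 0x0FC601
clock 2: out=1, reg = 0x07E300
clock 3: out=0, reg = 0x03F180
clock 4: out=0, reg = 0x01F8C0
clock 5: out=0, reg = 0x00FC60
clock 6: out=0, reg = 0x007E30
clock 7: out=0, reg = 0x003F18
clock 8: out=0, reg = 0x001F8C
clock 9: out=0, reg = 0x000FC6
clock 10: out=0, reg = 0x0007E3
clock 11: out=1, reg = 0x8003F1
clock 12: out=1, reg = 0xC001F8

0xC001F8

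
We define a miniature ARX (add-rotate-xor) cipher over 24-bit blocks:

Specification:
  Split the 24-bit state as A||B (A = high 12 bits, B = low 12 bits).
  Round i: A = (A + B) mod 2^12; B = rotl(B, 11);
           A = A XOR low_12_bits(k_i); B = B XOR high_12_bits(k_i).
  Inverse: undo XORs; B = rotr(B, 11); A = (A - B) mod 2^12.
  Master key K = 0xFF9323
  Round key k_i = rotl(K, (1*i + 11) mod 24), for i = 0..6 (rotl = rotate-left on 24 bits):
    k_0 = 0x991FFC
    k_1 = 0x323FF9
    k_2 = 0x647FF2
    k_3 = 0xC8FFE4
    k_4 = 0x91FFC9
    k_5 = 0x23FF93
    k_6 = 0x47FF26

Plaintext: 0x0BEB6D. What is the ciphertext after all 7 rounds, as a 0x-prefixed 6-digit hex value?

s_0 = plaintext = 0x0BEB6D
s_1 = Round(s_0, k_0) = 0x3D7427
s_2 = Round(s_1, k_1) = 0x807930
s_3 = Round(s_2, k_2) = 0xEC52DF
s_4 = Round(s_3, k_3) = 0xE405E0
s_5 = Round(s_4, k_4) = 0xBE9BEF
s_6 = Round(s_5, k_5) = 0x84BFC8
s_7 = Round(s_6, k_6) = 0x73539B

0x73539B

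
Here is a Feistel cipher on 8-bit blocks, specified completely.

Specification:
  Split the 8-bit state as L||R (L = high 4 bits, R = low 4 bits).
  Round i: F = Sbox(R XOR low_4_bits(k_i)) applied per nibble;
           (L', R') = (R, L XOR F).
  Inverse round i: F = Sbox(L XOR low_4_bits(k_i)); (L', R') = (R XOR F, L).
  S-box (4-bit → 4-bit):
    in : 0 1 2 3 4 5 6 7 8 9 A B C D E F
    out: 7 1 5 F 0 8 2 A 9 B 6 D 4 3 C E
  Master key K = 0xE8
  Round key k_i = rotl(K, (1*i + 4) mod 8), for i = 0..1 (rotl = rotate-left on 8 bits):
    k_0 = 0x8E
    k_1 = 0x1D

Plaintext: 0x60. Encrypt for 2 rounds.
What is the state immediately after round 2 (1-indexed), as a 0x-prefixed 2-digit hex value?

0xAA

s_0 = plaintext = 0x60
s_1 = Round(s_0, k_0) = 0x0A
s_2 = Round(s_1, k_1) = 0xAA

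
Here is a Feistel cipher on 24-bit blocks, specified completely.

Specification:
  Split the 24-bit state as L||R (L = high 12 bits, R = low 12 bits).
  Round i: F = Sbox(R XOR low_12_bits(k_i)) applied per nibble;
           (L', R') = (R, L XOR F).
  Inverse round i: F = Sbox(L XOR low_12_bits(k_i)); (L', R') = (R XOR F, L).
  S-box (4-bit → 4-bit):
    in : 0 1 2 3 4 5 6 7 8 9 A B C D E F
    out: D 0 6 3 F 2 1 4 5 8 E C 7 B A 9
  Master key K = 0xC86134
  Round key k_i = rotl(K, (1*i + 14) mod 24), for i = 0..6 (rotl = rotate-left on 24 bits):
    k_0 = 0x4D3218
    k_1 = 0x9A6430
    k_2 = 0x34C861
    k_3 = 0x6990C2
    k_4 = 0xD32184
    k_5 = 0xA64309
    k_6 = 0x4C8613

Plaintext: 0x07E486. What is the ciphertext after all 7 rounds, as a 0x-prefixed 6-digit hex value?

0x5FC412

s_0 = plaintext = 0x07E486
s_1 = Round(s_0, k_0) = 0x4861F4
s_2 = Round(s_1, k_1) = 0x1F46F9
s_3 = Round(s_2, k_2) = 0x6F9B71
s_4 = Round(s_3, k_3) = 0xB71A3A
s_5 = Round(s_4, k_4) = 0xA3A7BB
s_6 = Round(s_5, k_5) = 0x7BB5FC
s_7 = Round(s_6, k_6) = 0x5FC412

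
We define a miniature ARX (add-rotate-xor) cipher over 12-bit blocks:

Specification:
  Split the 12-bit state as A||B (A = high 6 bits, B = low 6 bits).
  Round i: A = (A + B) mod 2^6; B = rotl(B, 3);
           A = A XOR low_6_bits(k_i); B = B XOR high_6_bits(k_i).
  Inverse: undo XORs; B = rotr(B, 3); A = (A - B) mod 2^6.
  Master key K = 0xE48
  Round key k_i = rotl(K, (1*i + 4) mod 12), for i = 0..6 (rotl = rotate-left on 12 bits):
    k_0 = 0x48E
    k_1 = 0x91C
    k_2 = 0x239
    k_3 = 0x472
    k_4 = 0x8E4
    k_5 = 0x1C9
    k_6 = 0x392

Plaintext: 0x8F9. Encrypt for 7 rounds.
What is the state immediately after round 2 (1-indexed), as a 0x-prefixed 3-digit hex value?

s_0 = plaintext = 0x8F9
s_1 = Round(s_0, k_0) = 0x49D
s_2 = Round(s_1, k_1) = 0xCCF
s_3 = Round(s_2, k_2) = 0xEF1
s_4 = Round(s_3, k_3) = 0x79F
s_5 = Round(s_4, k_4) = 0x658
s_6 = Round(s_5, k_5) = 0xE04
s_7 = Round(s_6, k_6) = 0xBAE

0xCCF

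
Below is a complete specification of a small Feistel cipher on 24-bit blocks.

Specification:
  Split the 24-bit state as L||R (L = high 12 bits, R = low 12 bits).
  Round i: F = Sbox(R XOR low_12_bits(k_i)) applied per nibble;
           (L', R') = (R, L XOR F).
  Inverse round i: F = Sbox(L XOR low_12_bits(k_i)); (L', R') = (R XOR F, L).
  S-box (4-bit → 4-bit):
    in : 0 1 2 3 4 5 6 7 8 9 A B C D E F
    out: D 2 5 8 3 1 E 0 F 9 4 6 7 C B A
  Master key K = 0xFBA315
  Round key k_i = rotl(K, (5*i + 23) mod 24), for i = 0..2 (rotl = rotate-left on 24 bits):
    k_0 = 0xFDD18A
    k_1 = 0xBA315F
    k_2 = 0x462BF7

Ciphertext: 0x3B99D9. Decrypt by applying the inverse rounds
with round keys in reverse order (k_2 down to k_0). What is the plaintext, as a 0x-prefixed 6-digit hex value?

0x3F83D5

s_0 = ciphertext = 0x3B99D9
s_1 = InvRound(s_0, k_2) = 0x6E23B9
s_2 = InvRound(s_1, k_1) = 0x3D56E2
s_3 = InvRound(s_2, k_0) = 0x3F83D5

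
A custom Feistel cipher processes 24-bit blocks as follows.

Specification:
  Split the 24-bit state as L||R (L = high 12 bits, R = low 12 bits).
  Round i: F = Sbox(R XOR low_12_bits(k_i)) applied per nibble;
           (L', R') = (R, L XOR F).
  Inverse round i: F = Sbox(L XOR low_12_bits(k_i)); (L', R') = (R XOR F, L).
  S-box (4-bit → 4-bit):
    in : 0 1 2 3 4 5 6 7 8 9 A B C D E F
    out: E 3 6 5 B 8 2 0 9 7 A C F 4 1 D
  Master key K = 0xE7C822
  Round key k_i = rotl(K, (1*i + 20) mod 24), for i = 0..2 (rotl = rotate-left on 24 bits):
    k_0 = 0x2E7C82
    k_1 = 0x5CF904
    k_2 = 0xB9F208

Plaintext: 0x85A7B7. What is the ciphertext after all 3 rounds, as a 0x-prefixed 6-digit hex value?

0x355786

s_0 = plaintext = 0x85A7B7
s_1 = Round(s_0, k_0) = 0x7B7402
s_2 = Round(s_1, k_1) = 0x402355
s_3 = Round(s_2, k_2) = 0x355786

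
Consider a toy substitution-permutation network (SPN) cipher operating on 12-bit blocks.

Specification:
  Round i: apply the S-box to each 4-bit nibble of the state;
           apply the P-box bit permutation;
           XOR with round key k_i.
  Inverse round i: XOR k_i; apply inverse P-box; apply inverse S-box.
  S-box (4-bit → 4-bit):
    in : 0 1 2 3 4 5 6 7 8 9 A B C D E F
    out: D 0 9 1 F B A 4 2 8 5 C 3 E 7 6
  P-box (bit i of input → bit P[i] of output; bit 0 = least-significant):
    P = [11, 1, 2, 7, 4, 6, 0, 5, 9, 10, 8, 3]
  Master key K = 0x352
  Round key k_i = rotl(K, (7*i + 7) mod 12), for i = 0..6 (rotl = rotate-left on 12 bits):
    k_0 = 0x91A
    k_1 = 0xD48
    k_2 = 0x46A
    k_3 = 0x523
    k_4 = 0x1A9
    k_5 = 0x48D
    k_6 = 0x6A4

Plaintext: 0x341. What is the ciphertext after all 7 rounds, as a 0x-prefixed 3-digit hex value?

s_0 = plaintext = 0x341
s_1 = Round(s_0, k_0) = 0xB6B
s_2 = Round(s_1, k_1) = 0xCA4
s_3 = Round(s_2, k_2) = 0xAFD
s_4 = Round(s_3, k_3) = 0x6E4
s_5 = Round(s_4, k_4) = 0xD76
s_6 = Round(s_5, k_5) = 0x106
s_7 = Round(s_6, k_6) = 0x617

0x617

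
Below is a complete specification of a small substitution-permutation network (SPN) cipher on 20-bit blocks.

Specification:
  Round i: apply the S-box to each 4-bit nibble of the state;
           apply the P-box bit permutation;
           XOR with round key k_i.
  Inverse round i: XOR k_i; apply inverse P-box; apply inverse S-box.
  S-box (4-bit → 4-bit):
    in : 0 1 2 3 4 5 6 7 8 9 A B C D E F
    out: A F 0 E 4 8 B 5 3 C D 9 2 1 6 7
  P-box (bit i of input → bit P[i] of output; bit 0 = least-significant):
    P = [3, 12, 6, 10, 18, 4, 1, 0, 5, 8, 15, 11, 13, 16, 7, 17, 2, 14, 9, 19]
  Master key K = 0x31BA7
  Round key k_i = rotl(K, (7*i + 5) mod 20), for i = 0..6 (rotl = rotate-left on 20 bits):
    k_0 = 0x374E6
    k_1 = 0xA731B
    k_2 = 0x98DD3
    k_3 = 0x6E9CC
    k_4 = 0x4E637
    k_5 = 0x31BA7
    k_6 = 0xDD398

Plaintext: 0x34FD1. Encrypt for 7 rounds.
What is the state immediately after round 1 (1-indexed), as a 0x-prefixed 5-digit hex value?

s_0 = plaintext = 0x34FD1
s_1 = Round(s_0, k_0) = 0xFA30E
s_2 = Round(s_1, k_1) = 0x888CE
s_3 = Round(s_2, k_2) = 0x8FCA7
s_4 = Round(s_3, k_3) = 0x38803
s_5 = Round(s_4, k_4) = 0xD9146
s_6 = Round(s_5, k_5) = 0x18609
s_7 = Round(s_6, k_6) = 0x4BCED

0xFA30E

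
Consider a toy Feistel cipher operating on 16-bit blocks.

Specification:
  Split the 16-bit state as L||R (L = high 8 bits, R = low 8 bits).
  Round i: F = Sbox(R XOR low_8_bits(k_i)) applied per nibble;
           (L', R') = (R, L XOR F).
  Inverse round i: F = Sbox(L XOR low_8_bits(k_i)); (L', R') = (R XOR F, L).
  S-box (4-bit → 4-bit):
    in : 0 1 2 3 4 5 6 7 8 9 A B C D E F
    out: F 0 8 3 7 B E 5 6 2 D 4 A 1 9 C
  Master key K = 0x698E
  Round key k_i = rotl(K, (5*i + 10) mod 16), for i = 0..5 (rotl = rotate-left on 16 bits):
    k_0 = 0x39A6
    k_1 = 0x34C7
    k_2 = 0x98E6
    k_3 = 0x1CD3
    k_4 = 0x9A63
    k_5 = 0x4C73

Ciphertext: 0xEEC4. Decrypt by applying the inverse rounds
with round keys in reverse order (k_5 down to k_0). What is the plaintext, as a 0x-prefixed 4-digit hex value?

0x31A0

s_0 = ciphertext = 0xEEC4
s_1 = InvRound(s_0, k_5) = 0xE5EE
s_2 = InvRound(s_1, k_4) = 0x80E5
s_3 = InvRound(s_2, k_3) = 0x5680
s_4 = InvRound(s_3, k_2) = 0xCF56
s_5 = InvRound(s_4, k_1) = 0xA0CF
s_6 = InvRound(s_5, k_0) = 0x31A0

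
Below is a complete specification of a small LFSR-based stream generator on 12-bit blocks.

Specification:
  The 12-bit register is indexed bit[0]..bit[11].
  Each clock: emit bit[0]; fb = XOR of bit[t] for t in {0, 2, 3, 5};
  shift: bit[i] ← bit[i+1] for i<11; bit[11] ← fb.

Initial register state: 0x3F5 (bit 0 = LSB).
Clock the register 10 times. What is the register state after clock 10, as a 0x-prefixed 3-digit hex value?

reg_0 = 0x3F5
clock 1: out=1, reg = 0x9FA
clock 2: out=0, reg = 0x4FD
clock 3: out=1, reg = 0x27E
clock 4: out=0, reg = 0x93F
clock 5: out=1, reg = 0x49F
clock 6: out=1, reg = 0xA4F
clock 7: out=1, reg = 0xD27
clock 8: out=1, reg = 0xE93
clock 9: out=1, reg = 0xF49
clock 10: out=1, reg = 0x7A4

0x7A4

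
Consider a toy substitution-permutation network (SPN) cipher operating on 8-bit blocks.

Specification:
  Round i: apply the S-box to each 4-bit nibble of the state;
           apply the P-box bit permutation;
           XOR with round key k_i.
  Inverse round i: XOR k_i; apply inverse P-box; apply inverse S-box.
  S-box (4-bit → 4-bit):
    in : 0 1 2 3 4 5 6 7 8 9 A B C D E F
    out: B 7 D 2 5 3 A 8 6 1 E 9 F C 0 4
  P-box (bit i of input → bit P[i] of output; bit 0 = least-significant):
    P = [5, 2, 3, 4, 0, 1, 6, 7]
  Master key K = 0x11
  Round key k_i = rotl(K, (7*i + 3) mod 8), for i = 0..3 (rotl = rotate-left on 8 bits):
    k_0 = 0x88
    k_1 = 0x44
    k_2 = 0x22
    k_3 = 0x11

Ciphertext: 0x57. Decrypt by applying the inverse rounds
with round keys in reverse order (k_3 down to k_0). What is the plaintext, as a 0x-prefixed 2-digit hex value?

0x75

s_0 = ciphertext = 0x57
s_1 = InvRound(s_0, k_3) = 0x83
s_2 = InvRound(s_1, k_2) = 0xB9
s_3 = InvRound(s_2, k_1) = 0x2C
s_4 = InvRound(s_3, k_0) = 0x75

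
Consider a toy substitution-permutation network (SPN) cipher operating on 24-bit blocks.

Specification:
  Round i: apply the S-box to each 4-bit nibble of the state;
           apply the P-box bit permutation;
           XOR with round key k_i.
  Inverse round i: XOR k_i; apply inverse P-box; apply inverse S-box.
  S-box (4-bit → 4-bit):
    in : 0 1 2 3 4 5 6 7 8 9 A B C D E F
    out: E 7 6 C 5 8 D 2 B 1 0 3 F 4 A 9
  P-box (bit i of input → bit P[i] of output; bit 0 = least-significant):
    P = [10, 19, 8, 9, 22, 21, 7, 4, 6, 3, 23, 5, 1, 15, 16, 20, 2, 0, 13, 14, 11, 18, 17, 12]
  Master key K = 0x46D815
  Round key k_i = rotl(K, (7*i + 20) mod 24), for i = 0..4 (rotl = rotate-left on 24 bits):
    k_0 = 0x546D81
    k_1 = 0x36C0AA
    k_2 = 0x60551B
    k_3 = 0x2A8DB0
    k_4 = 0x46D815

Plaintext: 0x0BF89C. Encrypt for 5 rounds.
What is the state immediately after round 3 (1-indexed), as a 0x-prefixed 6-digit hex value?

0x961D16

s_0 = plaintext = 0x0BF89C
s_1 = Round(s_0, k_0) = 0x0A7AEE
s_2 = Round(s_1, k_1) = 0x1852BA
s_3 = Round(s_2, k_2) = 0x961D16
s_4 = Round(s_3, k_3) = 0xCB6236
s_5 = Round(s_4, k_4) = 0xD1C78A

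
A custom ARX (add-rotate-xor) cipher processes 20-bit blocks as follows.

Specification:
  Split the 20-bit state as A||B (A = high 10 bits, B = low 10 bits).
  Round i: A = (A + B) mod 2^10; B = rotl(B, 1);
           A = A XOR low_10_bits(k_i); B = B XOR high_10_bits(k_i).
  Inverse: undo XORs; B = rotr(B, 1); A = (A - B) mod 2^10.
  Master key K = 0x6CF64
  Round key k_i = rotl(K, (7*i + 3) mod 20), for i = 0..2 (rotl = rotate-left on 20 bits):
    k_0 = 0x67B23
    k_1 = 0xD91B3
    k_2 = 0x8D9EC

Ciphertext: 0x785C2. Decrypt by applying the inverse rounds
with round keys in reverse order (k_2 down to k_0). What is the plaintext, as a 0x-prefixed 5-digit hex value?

0xC2A68

s_0 = ciphertext = 0x785C2
s_1 = InvRound(s_0, k_2) = 0x84DFA
s_2 = InvRound(s_1, k_1) = 0x9454F
s_3 = InvRound(s_2, k_0) = 0xC2A68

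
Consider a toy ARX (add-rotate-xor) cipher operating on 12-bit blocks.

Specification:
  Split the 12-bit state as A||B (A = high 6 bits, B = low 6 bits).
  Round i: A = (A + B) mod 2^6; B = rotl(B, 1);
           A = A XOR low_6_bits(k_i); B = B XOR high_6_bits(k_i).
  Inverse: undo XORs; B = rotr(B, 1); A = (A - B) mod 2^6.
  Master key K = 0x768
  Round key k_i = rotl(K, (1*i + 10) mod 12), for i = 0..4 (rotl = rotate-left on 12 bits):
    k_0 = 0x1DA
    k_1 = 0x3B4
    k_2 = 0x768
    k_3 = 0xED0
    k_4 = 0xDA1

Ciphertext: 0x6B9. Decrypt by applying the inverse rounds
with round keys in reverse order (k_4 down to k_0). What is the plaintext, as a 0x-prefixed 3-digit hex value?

0xE9A

s_0 = ciphertext = 0x6B9
s_1 = InvRound(s_0, k_4) = 0x527
s_2 = InvRound(s_1, k_3) = 0xD8E
s_3 = InvRound(s_2, k_2) = 0xD69
s_4 = InvRound(s_3, k_1) = 0x3B3
s_5 = InvRound(s_4, k_0) = 0xE9A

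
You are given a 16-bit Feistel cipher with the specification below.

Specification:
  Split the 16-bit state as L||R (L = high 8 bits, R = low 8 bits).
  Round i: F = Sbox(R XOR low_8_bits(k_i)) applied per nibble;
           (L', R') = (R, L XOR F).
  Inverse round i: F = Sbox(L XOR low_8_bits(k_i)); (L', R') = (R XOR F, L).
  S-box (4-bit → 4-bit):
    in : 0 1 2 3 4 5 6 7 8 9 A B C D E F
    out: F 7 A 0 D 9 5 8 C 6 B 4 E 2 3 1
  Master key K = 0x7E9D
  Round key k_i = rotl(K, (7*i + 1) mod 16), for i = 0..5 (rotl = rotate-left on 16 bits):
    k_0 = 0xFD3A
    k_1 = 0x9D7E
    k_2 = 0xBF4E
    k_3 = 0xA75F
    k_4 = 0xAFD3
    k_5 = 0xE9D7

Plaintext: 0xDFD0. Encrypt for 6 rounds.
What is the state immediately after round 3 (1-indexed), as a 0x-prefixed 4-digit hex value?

s_0 = plaintext = 0xDFD0
s_1 = Round(s_0, k_0) = 0xD0E4
s_2 = Round(s_1, k_1) = 0xE4BB
s_3 = Round(s_2, k_2) = 0xBBFD
s_4 = Round(s_3, k_3) = 0xFD01
s_5 = Round(s_4, k_4) = 0x01D7
s_6 = Round(s_5, k_5) = 0xD7FE

0xBBFD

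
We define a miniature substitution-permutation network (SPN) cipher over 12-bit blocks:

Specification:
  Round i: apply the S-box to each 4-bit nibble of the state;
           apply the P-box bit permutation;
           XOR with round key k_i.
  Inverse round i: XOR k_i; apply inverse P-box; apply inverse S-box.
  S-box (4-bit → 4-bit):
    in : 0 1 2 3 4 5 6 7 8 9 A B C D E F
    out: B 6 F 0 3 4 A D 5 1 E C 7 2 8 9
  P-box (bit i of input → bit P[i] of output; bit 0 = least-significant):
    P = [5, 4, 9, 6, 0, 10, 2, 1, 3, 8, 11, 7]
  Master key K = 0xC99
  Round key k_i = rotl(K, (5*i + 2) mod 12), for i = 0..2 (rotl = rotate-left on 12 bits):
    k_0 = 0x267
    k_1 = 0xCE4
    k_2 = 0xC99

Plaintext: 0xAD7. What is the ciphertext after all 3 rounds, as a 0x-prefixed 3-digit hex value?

0xE04

s_0 = plaintext = 0xAD7
s_1 = Round(s_0, k_0) = 0xD87
s_2 = Round(s_1, k_1) = 0xF81
s_3 = Round(s_2, k_2) = 0xE04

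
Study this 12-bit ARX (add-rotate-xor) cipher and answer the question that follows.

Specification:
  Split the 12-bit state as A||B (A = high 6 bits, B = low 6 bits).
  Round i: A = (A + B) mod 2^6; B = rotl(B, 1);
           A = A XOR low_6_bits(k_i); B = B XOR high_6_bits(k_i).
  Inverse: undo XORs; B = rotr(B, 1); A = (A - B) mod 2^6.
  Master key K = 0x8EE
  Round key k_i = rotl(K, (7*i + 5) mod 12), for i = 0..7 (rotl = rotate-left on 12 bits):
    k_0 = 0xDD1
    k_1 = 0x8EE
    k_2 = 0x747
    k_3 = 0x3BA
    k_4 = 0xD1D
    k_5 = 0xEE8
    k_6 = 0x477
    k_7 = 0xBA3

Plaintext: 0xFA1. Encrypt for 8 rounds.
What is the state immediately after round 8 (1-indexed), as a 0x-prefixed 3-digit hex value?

s_0 = plaintext = 0xFA1
s_1 = Round(s_0, k_0) = 0x3B4
s_2 = Round(s_1, k_1) = 0xB0A
s_3 = Round(s_2, k_2) = 0xC49
s_4 = Round(s_3, k_3) = 0x01C
s_5 = Round(s_4, k_4) = 0x04C
s_6 = Round(s_5, k_5) = 0x963
s_7 = Round(s_6, k_6) = 0xFD6
s_8 = Round(s_7, k_7) = 0xD82

0xD82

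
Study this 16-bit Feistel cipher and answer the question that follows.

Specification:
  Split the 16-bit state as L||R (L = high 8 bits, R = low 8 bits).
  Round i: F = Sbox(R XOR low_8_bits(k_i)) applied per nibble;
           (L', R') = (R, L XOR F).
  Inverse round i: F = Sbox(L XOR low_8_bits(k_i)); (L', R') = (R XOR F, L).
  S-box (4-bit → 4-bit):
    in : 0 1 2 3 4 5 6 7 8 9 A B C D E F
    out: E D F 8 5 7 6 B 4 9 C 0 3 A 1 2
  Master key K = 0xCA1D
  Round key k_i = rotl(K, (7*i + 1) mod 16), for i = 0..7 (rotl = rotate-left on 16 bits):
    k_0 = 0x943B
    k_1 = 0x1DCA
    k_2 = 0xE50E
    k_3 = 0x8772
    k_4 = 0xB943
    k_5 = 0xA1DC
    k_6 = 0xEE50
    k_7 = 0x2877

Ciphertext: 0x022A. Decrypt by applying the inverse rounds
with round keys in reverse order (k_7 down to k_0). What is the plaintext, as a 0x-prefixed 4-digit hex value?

s_0 = ciphertext = 0x022A
s_1 = InvRound(s_0, k_7) = 0x9D02
s_2 = InvRound(s_1, k_6) = 0x389D
s_3 = InvRound(s_2, k_5) = 0x8838
s_4 = InvRound(s_3, k_4) = 0x0888
s_5 = InvRound(s_4, k_3) = 0x3408
s_6 = InvRound(s_5, k_2) = 0x8434
s_7 = InvRound(s_6, k_1) = 0x6584
s_8 = InvRound(s_7, k_0) = 0xF565

0xF565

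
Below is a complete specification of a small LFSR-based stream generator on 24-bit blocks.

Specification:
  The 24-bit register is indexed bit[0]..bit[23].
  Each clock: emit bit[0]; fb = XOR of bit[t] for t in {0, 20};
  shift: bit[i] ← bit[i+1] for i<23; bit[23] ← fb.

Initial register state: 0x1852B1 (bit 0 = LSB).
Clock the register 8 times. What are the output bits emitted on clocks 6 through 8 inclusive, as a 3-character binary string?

reg_0 = 0x1852B1
clock 1: out=1, reg = 0x0C2958
clock 2: out=0, reg = 0x0614AC
clock 3: out=0, reg = 0x030A56
clock 4: out=0, reg = 0x01852B
clock 5: out=1, reg = 0x80C295
clock 6: out=1, reg = 0xC0614A
clock 7: out=0, reg = 0x6030A5
clock 8: out=1, reg = 0xB01852

101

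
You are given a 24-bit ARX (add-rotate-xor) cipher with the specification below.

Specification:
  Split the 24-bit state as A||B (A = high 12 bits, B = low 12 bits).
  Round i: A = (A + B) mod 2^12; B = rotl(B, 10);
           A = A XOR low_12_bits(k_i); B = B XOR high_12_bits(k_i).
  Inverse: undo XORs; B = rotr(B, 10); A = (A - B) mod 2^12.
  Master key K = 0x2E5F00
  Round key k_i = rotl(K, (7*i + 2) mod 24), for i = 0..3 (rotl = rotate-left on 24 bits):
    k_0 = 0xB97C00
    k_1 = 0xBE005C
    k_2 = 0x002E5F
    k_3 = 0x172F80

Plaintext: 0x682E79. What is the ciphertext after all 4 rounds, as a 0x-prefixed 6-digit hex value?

0x81FBBC

s_0 = plaintext = 0x682E79
s_1 = Round(s_0, k_0) = 0x8FBC09
s_2 = Round(s_1, k_1) = 0x558CE2
s_3 = Round(s_2, k_2) = 0xC65B3A
s_4 = Round(s_3, k_3) = 0x81FBBC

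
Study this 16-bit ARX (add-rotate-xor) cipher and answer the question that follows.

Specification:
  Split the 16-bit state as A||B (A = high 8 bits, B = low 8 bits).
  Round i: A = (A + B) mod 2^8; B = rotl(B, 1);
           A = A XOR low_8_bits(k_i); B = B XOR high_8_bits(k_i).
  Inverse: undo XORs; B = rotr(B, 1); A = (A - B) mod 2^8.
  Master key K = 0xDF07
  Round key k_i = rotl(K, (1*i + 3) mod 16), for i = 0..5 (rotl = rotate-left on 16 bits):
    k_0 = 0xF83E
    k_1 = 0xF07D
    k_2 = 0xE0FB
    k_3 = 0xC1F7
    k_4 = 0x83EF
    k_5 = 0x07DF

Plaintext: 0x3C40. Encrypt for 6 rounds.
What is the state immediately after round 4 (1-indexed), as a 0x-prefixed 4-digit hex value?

s_0 = plaintext = 0x3C40
s_1 = Round(s_0, k_0) = 0x4278
s_2 = Round(s_1, k_1) = 0xC700
s_3 = Round(s_2, k_2) = 0x3CE0
s_4 = Round(s_3, k_3) = 0xEB00
s_5 = Round(s_4, k_4) = 0x0483
s_6 = Round(s_5, k_5) = 0x5800

0xEB00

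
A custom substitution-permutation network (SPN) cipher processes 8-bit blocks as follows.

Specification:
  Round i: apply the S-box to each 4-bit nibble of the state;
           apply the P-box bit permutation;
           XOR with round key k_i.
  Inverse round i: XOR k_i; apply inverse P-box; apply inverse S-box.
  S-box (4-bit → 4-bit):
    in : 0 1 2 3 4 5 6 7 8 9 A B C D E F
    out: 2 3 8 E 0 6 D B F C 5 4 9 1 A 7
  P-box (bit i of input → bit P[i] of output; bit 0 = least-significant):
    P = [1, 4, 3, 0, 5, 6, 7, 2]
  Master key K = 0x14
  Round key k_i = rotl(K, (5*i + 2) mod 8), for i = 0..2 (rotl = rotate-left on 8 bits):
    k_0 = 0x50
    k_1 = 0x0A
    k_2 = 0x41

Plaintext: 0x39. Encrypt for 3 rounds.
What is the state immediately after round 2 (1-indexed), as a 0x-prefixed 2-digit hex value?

0x8C

s_0 = plaintext = 0x39
s_1 = Round(s_0, k_0) = 0x9D
s_2 = Round(s_1, k_1) = 0x8C
s_3 = Round(s_2, k_2) = 0xA6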